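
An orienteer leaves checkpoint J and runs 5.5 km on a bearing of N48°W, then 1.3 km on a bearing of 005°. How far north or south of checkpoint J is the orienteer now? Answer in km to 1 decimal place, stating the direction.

5.0 km north

Leg 1 (N48°W, 5.5 km): east 5.5 sin 312° = -4.09, north 5.5 cos 312° = 3.68
Leg 2 (005°, 1.3 km): east 1.3 sin 5° = 0.11, north 1.3 cos 5° = 1.30
Net north component: 4.98 km.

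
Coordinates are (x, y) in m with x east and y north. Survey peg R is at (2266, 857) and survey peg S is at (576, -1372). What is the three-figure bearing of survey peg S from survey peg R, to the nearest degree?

217°

Δeast = 576 − 2266 = -1690.00; Δnorth = -1372 − 857 = -2229.00.
Bearing = atan2(Δeast, Δnorth) mod 360° = 217.17° ≈ 217°.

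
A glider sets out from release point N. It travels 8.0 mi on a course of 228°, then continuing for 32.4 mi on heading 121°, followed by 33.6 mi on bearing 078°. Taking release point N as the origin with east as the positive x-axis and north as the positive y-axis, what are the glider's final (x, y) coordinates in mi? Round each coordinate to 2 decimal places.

Leg 1 (228°, 8.0 mi): east 8.0 sin 228° = -5.95, north 8.0 cos 228° = -5.35
Leg 2 (121°, 32.4 mi): east 32.4 sin 121° = 27.77, north 32.4 cos 121° = -16.69
Leg 3 (078°, 33.6 mi): east 33.6 sin 78° = 32.87, north 33.6 cos 78° = 6.99
Summing: 54.69 mi east, -15.05 mi north → (54.69, -15.05).

(54.69, -15.05)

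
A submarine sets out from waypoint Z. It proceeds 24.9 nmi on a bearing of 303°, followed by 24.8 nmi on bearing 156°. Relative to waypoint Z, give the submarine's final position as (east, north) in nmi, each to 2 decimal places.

Leg 1 (303°, 24.9 nmi): east 24.9 sin 303° = -20.88, north 24.9 cos 303° = 13.56
Leg 2 (156°, 24.8 nmi): east 24.8 sin 156° = 10.09, north 24.8 cos 156° = -22.66
Summing: -10.80 nmi east, -9.09 nmi north → (-10.80, -9.09).

(-10.80, -9.09)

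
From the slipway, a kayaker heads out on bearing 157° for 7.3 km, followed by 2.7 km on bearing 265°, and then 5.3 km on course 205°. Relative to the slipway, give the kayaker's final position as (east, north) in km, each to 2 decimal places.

Leg 1 (157°, 7.3 km): east 7.3 sin 157° = 2.85, north 7.3 cos 157° = -6.72
Leg 2 (265°, 2.7 km): east 2.7 sin 265° = -2.69, north 2.7 cos 265° = -0.24
Leg 3 (205°, 5.3 km): east 5.3 sin 205° = -2.24, north 5.3 cos 205° = -4.80
Summing: -2.08 km east, -11.76 km north → (-2.08, -11.76).

(-2.08, -11.76)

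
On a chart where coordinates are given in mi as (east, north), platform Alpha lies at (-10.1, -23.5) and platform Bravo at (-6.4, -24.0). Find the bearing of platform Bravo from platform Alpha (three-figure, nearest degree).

098°

Δeast = -6.4 − -10.1 = 3.70; Δnorth = -24.0 − -23.5 = -0.50.
Bearing = atan2(Δeast, Δnorth) mod 360° = 97.70° ≈ 098°.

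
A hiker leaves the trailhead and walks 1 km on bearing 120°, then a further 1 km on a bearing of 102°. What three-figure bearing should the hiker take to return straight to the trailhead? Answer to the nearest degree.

291°

Leg 1 (120°, 1 km): east 1 sin 120° = 0.87, north 1 cos 120° = -0.50
Leg 2 (102°, 1 km): east 1 sin 102° = 0.98, north 1 cos 102° = -0.21
Net displacement: 1.84 east, -0.71 north. Direction back to start is (-1.84, 0.71): bearing = atan2(-1.84, 0.71) mod 360° = 291.00° ≈ 291°.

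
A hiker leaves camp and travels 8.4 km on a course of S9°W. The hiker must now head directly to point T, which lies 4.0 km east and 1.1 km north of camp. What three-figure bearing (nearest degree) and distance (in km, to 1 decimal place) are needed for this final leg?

Leg 1 (S9°W, 8.4 km): east 8.4 sin 189° = -1.31, north 8.4 cos 189° = -8.30
Current position: (-1.31, -8.30). Target: (4.0, 1.1). Remaining: Δeast = 5.31, Δnorth = 9.40.
Bearing = atan2(5.31, 9.40) mod 360° = 29.49°; distance = √((5.31)² + (9.40)²) = 10.795 km.

029°, 10.8 km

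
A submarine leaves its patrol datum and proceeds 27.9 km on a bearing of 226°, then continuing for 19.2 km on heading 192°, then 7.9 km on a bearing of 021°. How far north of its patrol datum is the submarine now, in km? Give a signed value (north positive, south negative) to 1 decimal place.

Leg 1 (226°, 27.9 km): east 27.9 sin 226° = -20.07, north 27.9 cos 226° = -19.38
Leg 2 (192°, 19.2 km): east 19.2 sin 192° = -3.99, north 19.2 cos 192° = -18.78
Leg 3 (021°, 7.9 km): east 7.9 sin 21° = 2.83, north 7.9 cos 21° = 7.38
Net north component: -30.79 km.

-30.8 km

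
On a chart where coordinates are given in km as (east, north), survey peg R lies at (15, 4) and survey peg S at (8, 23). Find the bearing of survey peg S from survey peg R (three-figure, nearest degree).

Δeast = 8 − 15 = -7.00; Δnorth = 23 − 4 = 19.00.
Bearing = atan2(Δeast, Δnorth) mod 360° = 339.78° ≈ 340°.

340°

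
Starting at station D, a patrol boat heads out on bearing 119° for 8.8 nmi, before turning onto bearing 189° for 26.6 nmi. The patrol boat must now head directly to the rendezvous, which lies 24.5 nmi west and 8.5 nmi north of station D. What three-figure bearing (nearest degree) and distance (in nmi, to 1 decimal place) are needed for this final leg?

Leg 1 (119°, 8.8 nmi): east 8.8 sin 119° = 7.70, north 8.8 cos 119° = -4.27
Leg 2 (189°, 26.6 nmi): east 26.6 sin 189° = -4.16, north 26.6 cos 189° = -26.27
Current position: (3.54, -30.54). Target: (-24.5, 8.5). Remaining: Δeast = -28.04, Δnorth = 39.04.
Bearing = atan2(-28.04, 39.04) mod 360° = 324.32°; distance = √((-28.04)² + (39.04)²) = 48.063 nmi.

324°, 48.1 nmi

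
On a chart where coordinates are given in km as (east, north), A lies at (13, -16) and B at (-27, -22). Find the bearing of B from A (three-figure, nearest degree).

Δeast = -27 − 13 = -40.00; Δnorth = -22 − -16 = -6.00.
Bearing = atan2(Δeast, Δnorth) mod 360° = 261.47° ≈ 261°.

261°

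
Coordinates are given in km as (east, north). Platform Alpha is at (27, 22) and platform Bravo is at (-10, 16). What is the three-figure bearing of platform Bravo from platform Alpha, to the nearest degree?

261°

Δeast = -10 − 27 = -37.00; Δnorth = 16 − 22 = -6.00.
Bearing = atan2(Δeast, Δnorth) mod 360° = 260.79° ≈ 261°.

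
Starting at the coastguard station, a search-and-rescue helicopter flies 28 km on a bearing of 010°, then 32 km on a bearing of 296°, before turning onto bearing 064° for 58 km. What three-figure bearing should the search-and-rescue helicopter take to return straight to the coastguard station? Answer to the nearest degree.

203°

Leg 1 (010°, 28 km): east 28 sin 10° = 4.86, north 28 cos 10° = 27.57
Leg 2 (296°, 32 km): east 32 sin 296° = -28.76, north 32 cos 296° = 14.03
Leg 3 (064°, 58 km): east 58 sin 64° = 52.13, north 58 cos 64° = 25.43
Net displacement: 28.23 east, 67.03 north. Direction back to start is (-28.23, -67.03): bearing = atan2(-28.23, -67.03) mod 360° = 202.84° ≈ 203°.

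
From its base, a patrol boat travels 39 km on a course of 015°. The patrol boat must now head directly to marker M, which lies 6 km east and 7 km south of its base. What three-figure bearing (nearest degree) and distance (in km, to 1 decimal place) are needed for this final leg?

185°, 44.9 km

Leg 1 (015°, 39 km): east 39 sin 15° = 10.09, north 39 cos 15° = 37.67
Current position: (10.09, 37.67). Target: (6, -7). Remaining: Δeast = -4.09, Δnorth = -44.67.
Bearing = atan2(-4.09, -44.67) mod 360° = 185.24°; distance = √((-4.09)² + (-44.67)²) = 44.858 km.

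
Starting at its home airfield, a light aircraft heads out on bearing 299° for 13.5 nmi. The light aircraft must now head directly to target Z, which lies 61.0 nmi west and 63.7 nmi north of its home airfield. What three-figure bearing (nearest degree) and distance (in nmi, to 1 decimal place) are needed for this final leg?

319°, 75.4 nmi

Leg 1 (299°, 13.5 nmi): east 13.5 sin 299° = -11.81, north 13.5 cos 299° = 6.54
Current position: (-11.81, 6.54). Target: (-61.0, 63.7). Remaining: Δeast = -49.19, Δnorth = 57.16.
Bearing = atan2(-49.19, 57.16) mod 360° = 319.28°; distance = √((-49.19)² + (57.16)²) = 75.410 nmi.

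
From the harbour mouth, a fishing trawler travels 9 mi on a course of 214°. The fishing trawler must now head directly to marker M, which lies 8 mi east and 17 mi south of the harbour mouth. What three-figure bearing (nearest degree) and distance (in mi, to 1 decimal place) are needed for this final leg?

Leg 1 (214°, 9 mi): east 9 sin 214° = -5.03, north 9 cos 214° = -7.46
Current position: (-5.03, -7.46). Target: (8, -17). Remaining: Δeast = 13.03, Δnorth = -9.54.
Bearing = atan2(13.03, -9.54) mod 360° = 126.20°; distance = √((13.03)² + (-9.54)²) = 16.150 mi.

126°, 16.2 mi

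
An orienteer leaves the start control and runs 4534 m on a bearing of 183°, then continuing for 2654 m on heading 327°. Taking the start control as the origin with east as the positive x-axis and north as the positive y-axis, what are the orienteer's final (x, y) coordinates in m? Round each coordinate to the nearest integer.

Leg 1 (183°, 4534 m): east 4534 sin 183° = -237.29, north 4534 cos 183° = -4527.79
Leg 2 (327°, 2654 m): east 2654 sin 327° = -1445.47, north 2654 cos 327° = 2225.83
Summing: -1682.76 m east, -2301.95 m north → (-1683, -2302).

(-1683, -2302)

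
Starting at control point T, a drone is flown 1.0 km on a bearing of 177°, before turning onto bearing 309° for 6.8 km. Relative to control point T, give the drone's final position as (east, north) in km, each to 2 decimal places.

(-5.23, 3.28)

Leg 1 (177°, 1.0 km): east 1.0 sin 177° = 0.05, north 1.0 cos 177° = -1.00
Leg 2 (309°, 6.8 km): east 6.8 sin 309° = -5.28, north 6.8 cos 309° = 4.28
Summing: -5.23 km east, 3.28 km north → (-5.23, 3.28).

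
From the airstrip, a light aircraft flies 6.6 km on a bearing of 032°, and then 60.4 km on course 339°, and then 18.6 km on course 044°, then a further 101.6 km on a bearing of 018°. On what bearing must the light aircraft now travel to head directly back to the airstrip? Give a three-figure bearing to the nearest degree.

189°

Leg 1 (032°, 6.6 km): east 6.6 sin 32° = 3.50, north 6.6 cos 32° = 5.60
Leg 2 (339°, 60.4 km): east 60.4 sin 339° = -21.65, north 60.4 cos 339° = 56.39
Leg 3 (044°, 18.6 km): east 18.6 sin 44° = 12.92, north 18.6 cos 44° = 13.38
Leg 4 (018°, 101.6 km): east 101.6 sin 18° = 31.40, north 101.6 cos 18° = 96.63
Net displacement: 26.17 east, 171.99 north. Direction back to start is (-26.17, -171.99): bearing = atan2(-26.17, -171.99) mod 360° = 188.65° ≈ 189°.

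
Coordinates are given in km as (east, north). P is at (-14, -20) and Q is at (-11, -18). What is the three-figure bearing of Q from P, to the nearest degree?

056°

Δeast = -11 − -14 = 3.00; Δnorth = -18 − -20 = 2.00.
Bearing = atan2(Δeast, Δnorth) mod 360° = 56.31° ≈ 056°.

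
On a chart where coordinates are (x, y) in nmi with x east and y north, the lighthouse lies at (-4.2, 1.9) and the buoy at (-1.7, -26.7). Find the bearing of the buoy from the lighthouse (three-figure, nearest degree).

175°

Δeast = -1.7 − -4.2 = 2.50; Δnorth = -26.7 − 1.9 = -28.60.
Bearing = atan2(Δeast, Δnorth) mod 360° = 175.00° ≈ 175°.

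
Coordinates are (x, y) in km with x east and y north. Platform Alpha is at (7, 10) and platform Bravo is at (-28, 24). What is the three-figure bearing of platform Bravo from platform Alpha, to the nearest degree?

292°

Δeast = -28 − 7 = -35.00; Δnorth = 24 − 10 = 14.00.
Bearing = atan2(Δeast, Δnorth) mod 360° = 291.80° ≈ 292°.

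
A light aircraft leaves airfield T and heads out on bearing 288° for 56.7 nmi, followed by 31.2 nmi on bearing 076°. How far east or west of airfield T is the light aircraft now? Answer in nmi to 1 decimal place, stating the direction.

Leg 1 (288°, 56.7 nmi): east 56.7 sin 288° = -53.92, north 56.7 cos 288° = 17.52
Leg 2 (076°, 31.2 nmi): east 31.2 sin 76° = 30.27, north 31.2 cos 76° = 7.55
Net east component: -23.65 nmi.

23.7 nmi west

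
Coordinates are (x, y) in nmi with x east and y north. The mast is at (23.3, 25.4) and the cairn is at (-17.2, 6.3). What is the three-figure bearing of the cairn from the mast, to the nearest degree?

245°

Δeast = -17.2 − 23.3 = -40.50; Δnorth = 6.3 − 25.4 = -19.10.
Bearing = atan2(Δeast, Δnorth) mod 360° = 244.75° ≈ 245°.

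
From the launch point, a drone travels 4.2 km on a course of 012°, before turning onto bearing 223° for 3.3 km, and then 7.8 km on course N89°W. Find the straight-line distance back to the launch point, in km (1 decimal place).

Leg 1 (012°, 4.2 km): east 4.2 sin 12° = 0.87, north 4.2 cos 12° = 4.11
Leg 2 (223°, 3.3 km): east 3.3 sin 223° = -2.25, north 3.3 cos 223° = -2.41
Leg 3 (N89°W, 7.8 km): east 7.8 sin 271° = -7.80, north 7.8 cos 271° = 0.14
Net: -9.18 east, 1.83 north. Distance = √((-9.18)² + (1.83)²) = 9.357 km.

9.4 km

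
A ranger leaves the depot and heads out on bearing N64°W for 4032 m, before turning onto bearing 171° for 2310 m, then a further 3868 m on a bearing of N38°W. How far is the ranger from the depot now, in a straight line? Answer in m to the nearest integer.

6187 m

Leg 1 (N64°W, 4032 m): east 4032 sin 296° = -3623.94, north 4032 cos 296° = 1767.51
Leg 2 (171°, 2310 m): east 2310 sin 171° = 361.36, north 2310 cos 171° = -2281.56
Leg 3 (N38°W, 3868 m): east 3868 sin 322° = -2381.38, north 3868 cos 322° = 3048.03
Net: -5643.95 east, 2533.98 north. Distance = √((-5643.95)² + (2533.98)²) = 6186.699 m.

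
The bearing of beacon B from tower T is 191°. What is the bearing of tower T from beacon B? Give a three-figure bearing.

011°

Back-bearing = 191° − 180° = 011°.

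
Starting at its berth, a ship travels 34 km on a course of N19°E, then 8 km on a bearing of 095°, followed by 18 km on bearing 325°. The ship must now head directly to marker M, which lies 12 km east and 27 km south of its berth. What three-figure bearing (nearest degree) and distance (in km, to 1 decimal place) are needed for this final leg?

177°, 73.3 km

Leg 1 (N19°E, 34 km): east 34 sin 19° = 11.07, north 34 cos 19° = 32.15
Leg 2 (095°, 8 km): east 8 sin 95° = 7.97, north 8 cos 95° = -0.70
Leg 3 (325°, 18 km): east 18 sin 325° = -10.32, north 18 cos 325° = 14.74
Current position: (8.71, 46.20). Target: (12, -27). Remaining: Δeast = 3.29, Δnorth = -73.20.
Bearing = atan2(3.29, -73.20) mod 360° = 177.43°; distance = √((3.29)² + (-73.20)²) = 73.269 km.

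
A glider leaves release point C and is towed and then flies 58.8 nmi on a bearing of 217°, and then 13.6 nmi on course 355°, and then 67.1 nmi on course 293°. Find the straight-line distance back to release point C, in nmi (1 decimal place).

Leg 1 (217°, 58.8 nmi): east 58.8 sin 217° = -35.39, north 58.8 cos 217° = -46.96
Leg 2 (355°, 13.6 nmi): east 13.6 sin 355° = -1.19, north 13.6 cos 355° = 13.55
Leg 3 (293°, 67.1 nmi): east 67.1 sin 293° = -61.77, north 67.1 cos 293° = 26.22
Net: -98.34 east, -7.19 north. Distance = √((-98.34)² + (-7.19)²) = 98.601 nmi.

98.6 nmi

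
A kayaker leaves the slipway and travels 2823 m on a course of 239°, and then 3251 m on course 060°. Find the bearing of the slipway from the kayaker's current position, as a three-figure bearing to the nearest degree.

247°

Leg 1 (239°, 2823 m): east 2823 sin 239° = -2419.78, north 2823 cos 239° = -1453.95
Leg 2 (060°, 3251 m): east 3251 sin 60° = 2815.45, north 3251 cos 60° = 1625.50
Net displacement: 395.67 east, 171.55 north. Direction back to start is (-395.67, -171.55): bearing = atan2(-395.67, -171.55) mod 360° = 246.56° ≈ 247°.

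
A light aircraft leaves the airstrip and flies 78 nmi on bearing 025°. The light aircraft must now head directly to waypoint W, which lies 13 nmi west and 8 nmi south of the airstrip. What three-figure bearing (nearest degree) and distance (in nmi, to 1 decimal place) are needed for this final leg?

Leg 1 (025°, 78 nmi): east 78 sin 25° = 32.96, north 78 cos 25° = 70.69
Current position: (32.96, 70.69). Target: (-13, -8). Remaining: Δeast = -45.96, Δnorth = -78.69.
Bearing = atan2(-45.96, -78.69) mod 360° = 210.29°; distance = √((-45.96)² + (-78.69)²) = 91.133 nmi.

210°, 91.1 nmi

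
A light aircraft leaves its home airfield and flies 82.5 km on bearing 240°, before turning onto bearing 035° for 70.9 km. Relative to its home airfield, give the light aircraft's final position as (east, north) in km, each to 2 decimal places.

Leg 1 (240°, 82.5 km): east 82.5 sin 240° = -71.45, north 82.5 cos 240° = -41.25
Leg 2 (035°, 70.9 km): east 70.9 sin 35° = 40.67, north 70.9 cos 35° = 58.08
Summing: -30.78 km east, 16.83 km north → (-30.78, 16.83).

(-30.78, 16.83)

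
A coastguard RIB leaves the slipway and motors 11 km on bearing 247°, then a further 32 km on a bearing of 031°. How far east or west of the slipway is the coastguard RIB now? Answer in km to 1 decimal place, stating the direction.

6.4 km east

Leg 1 (247°, 11 km): east 11 sin 247° = -10.13, north 11 cos 247° = -4.30
Leg 2 (031°, 32 km): east 32 sin 31° = 16.48, north 32 cos 31° = 27.43
Net east component: 6.36 km.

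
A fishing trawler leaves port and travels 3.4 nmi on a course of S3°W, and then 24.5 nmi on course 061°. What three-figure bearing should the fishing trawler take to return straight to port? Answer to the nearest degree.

Leg 1 (S3°W, 3.4 nmi): east 3.4 sin 183° = -0.18, north 3.4 cos 183° = -3.40
Leg 2 (061°, 24.5 nmi): east 24.5 sin 61° = 21.43, north 24.5 cos 61° = 11.88
Net displacement: 21.25 east, 8.48 north. Direction back to start is (-21.25, -8.48): bearing = atan2(-21.25, -8.48) mod 360° = 248.24° ≈ 248°.

248°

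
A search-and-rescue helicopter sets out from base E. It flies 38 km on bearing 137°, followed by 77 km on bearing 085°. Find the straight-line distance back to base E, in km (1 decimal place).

104.8 km

Leg 1 (137°, 38 km): east 38 sin 137° = 25.92, north 38 cos 137° = -27.79
Leg 2 (085°, 77 km): east 77 sin 85° = 76.71, north 77 cos 85° = 6.71
Net: 102.62 east, -21.08 north. Distance = √((102.62)² + (-21.08)²) = 104.766 km.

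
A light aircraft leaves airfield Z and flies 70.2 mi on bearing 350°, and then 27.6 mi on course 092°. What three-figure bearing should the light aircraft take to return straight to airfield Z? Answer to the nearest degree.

Leg 1 (350°, 70.2 mi): east 70.2 sin 350° = -12.19, north 70.2 cos 350° = 69.13
Leg 2 (092°, 27.6 mi): east 27.6 sin 92° = 27.58, north 27.6 cos 92° = -0.96
Net displacement: 15.39 east, 68.17 north. Direction back to start is (-15.39, -68.17): bearing = atan2(-15.39, -68.17) mod 360° = 192.72° ≈ 193°.

193°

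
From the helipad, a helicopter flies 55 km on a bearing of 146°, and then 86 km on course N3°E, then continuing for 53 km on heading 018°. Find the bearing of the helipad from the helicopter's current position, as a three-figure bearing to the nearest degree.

210°

Leg 1 (146°, 55 km): east 55 sin 146° = 30.76, north 55 cos 146° = -45.60
Leg 2 (N3°E, 86 km): east 86 sin 3° = 4.50, north 86 cos 3° = 85.88
Leg 3 (018°, 53 km): east 53 sin 18° = 16.38, north 53 cos 18° = 50.41
Net displacement: 51.63 east, 90.69 north. Direction back to start is (-51.63, -90.69): bearing = atan2(-51.63, -90.69) mod 360° = 209.65° ≈ 210°.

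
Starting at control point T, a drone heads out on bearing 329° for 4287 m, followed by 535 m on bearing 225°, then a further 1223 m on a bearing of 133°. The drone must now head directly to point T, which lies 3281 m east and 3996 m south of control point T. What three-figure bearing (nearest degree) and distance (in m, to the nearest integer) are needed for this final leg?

142°, 8151 m

Leg 1 (329°, 4287 m): east 4287 sin 329° = -2207.97, north 4287 cos 329° = 3674.68
Leg 2 (225°, 535 m): east 535 sin 225° = -378.30, north 535 cos 225° = -378.30
Leg 3 (133°, 1223 m): east 1223 sin 133° = 894.45, north 1223 cos 133° = -834.08
Current position: (-1691.82, 2462.29). Target: (3281, -3996). Remaining: Δeast = 4972.82, Δnorth = -6458.29.
Bearing = atan2(4972.82, -6458.29) mod 360° = 142.40°; distance = √((4972.82)² + (-6458.29)²) = 8150.981 m.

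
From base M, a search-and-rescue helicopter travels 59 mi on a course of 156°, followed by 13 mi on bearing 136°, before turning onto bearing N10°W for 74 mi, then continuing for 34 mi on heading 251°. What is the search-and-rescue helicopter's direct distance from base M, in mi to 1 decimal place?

Leg 1 (156°, 59 mi): east 59 sin 156° = 24.00, north 59 cos 156° = -53.90
Leg 2 (136°, 13 mi): east 13 sin 136° = 9.03, north 13 cos 136° = -9.35
Leg 3 (N10°W, 74 mi): east 74 sin 350° = -12.85, north 74 cos 350° = 72.88
Leg 4 (251°, 34 mi): east 34 sin 251° = -32.15, north 34 cos 251° = -11.07
Net: -11.97 east, -1.44 north. Distance = √((-11.97)² + (-1.44)²) = 12.056 mi.

12.1 mi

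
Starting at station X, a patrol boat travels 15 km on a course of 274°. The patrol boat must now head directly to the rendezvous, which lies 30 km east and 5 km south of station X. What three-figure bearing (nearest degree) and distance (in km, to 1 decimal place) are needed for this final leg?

Leg 1 (274°, 15 km): east 15 sin 274° = -14.96, north 15 cos 274° = 1.05
Current position: (-14.96, 1.05). Target: (30, -5). Remaining: Δeast = 44.96, Δnorth = -6.05.
Bearing = atan2(44.96, -6.05) mod 360° = 97.66°; distance = √((44.96)² + (-6.05)²) = 45.368 km.

098°, 45.4 km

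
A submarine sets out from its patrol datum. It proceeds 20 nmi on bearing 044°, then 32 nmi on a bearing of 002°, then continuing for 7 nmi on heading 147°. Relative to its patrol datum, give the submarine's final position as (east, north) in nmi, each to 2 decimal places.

Leg 1 (044°, 20 nmi): east 20 sin 44° = 13.89, north 20 cos 44° = 14.39
Leg 2 (002°, 32 nmi): east 32 sin 2° = 1.12, north 32 cos 2° = 31.98
Leg 3 (147°, 7 nmi): east 7 sin 147° = 3.81, north 7 cos 147° = -5.87
Summing: 18.82 nmi east, 40.50 nmi north → (18.82, 40.50).

(18.82, 40.50)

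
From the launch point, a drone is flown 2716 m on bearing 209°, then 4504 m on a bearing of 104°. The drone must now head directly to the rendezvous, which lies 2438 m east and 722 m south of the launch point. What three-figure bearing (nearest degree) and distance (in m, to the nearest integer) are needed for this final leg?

Leg 1 (209°, 2716 m): east 2716 sin 209° = -1316.74, north 2716 cos 209° = -2375.47
Leg 2 (104°, 4504 m): east 4504 sin 104° = 4370.21, north 4504 cos 104° = -1089.62
Current position: (3053.47, -3465.08). Target: (2438, -722). Remaining: Δeast = -615.47, Δnorth = 2743.08.
Bearing = atan2(-615.47, 2743.08) mod 360° = 347.35°; distance = √((-615.47)² + (2743.08)²) = 2811.282 m.

347°, 2811 m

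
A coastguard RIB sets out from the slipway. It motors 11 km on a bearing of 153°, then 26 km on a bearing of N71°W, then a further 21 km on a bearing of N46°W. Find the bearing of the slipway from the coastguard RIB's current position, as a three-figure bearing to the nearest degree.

Leg 1 (153°, 11 km): east 11 sin 153° = 4.99, north 11 cos 153° = -9.80
Leg 2 (N71°W, 26 km): east 26 sin 289° = -24.58, north 26 cos 289° = 8.46
Leg 3 (N46°W, 21 km): east 21 sin 314° = -15.11, north 21 cos 314° = 14.59
Net displacement: -34.70 east, 13.25 north. Direction back to start is (34.70, -13.25): bearing = atan2(34.70, -13.25) mod 360° = 110.90° ≈ 111°.

111°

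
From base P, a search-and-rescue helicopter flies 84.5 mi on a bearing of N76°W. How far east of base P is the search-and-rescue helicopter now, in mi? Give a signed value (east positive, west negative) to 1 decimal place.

-82.0 mi

Leg 1 (N76°W, 84.5 mi): east 84.5 sin 284° = -81.99, north 84.5 cos 284° = 20.44
Net east component: -81.99 mi.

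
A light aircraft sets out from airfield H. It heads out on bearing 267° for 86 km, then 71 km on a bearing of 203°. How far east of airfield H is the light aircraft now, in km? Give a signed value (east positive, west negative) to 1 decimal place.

-113.6 km

Leg 1 (267°, 86 km): east 86 sin 267° = -85.88, north 86 cos 267° = -4.50
Leg 2 (203°, 71 km): east 71 sin 203° = -27.74, north 71 cos 203° = -65.36
Net east component: -113.62 km.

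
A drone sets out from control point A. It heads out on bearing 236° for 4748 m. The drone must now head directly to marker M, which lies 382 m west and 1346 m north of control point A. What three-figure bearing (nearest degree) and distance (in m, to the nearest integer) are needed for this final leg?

042°, 5352 m

Leg 1 (236°, 4748 m): east 4748 sin 236° = -3936.27, north 4748 cos 236° = -2655.05
Current position: (-3936.27, -2655.05). Target: (-382, 1346). Remaining: Δeast = 3554.27, Δnorth = 4001.05.
Bearing = atan2(3554.27, 4001.05) mod 360° = 41.62°; distance = √((3554.27)² + (4001.05)²) = 5351.749 m.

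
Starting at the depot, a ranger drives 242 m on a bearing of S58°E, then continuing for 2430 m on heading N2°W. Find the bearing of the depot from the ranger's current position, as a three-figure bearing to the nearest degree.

Leg 1 (S58°E, 242 m): east 242 sin 122° = 205.23, north 242 cos 122° = -128.24
Leg 2 (N2°W, 2430 m): east 2430 sin 358° = -84.81, north 2430 cos 358° = 2428.52
Net displacement: 120.42 east, 2300.28 north. Direction back to start is (-120.42, -2300.28): bearing = atan2(-120.42, -2300.28) mod 360° = 183.00° ≈ 183°.

183°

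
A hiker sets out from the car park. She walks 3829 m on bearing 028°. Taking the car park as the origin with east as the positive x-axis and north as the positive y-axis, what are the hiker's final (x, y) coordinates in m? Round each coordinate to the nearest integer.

Leg 1 (028°, 3829 m): east 3829 sin 28° = 1797.61, north 3829 cos 28° = 3380.81
Summing: 1797.61 m east, 3380.81 m north → (1798, 3381).

(1798, 3381)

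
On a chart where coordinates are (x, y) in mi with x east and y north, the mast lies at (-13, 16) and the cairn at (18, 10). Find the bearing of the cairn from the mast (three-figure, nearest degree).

Δeast = 18 − -13 = 31.00; Δnorth = 10 − 16 = -6.00.
Bearing = atan2(Δeast, Δnorth) mod 360° = 100.95° ≈ 101°.

101°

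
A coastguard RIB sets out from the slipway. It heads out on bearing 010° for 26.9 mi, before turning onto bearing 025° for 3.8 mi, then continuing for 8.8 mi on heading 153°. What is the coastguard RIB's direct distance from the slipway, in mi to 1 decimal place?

24.4 mi

Leg 1 (010°, 26.9 mi): east 26.9 sin 10° = 4.67, north 26.9 cos 10° = 26.49
Leg 2 (025°, 3.8 mi): east 3.8 sin 25° = 1.61, north 3.8 cos 25° = 3.44
Leg 3 (153°, 8.8 mi): east 8.8 sin 153° = 4.00, north 8.8 cos 153° = -7.84
Net: 10.27 east, 22.09 north. Distance = √((10.27)² + (22.09)²) = 24.366 mi.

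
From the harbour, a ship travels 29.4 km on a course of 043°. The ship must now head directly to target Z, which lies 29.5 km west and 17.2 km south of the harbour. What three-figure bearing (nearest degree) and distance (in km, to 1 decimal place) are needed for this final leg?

232°, 62.9 km

Leg 1 (043°, 29.4 km): east 29.4 sin 43° = 20.05, north 29.4 cos 43° = 21.50
Current position: (20.05, 21.50). Target: (-29.5, -17.2). Remaining: Δeast = -49.55, Δnorth = -38.70.
Bearing = atan2(-49.55, -38.70) mod 360° = 232.01°; distance = √((-49.55)² + (-38.70)²) = 62.874 km.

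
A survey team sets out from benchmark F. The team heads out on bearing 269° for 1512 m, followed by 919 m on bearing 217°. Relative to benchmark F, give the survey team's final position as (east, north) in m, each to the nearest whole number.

Leg 1 (269°, 1512 m): east 1512 sin 269° = -1511.77, north 1512 cos 269° = -26.39
Leg 2 (217°, 919 m): east 919 sin 217° = -553.07, north 919 cos 217° = -733.95
Summing: -2064.84 m east, -760.33 m north → (-2065, -760).

(-2065, -760)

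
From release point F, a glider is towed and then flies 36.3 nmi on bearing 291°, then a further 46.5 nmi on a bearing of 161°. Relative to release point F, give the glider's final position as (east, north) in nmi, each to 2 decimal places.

(-18.75, -30.96)

Leg 1 (291°, 36.3 nmi): east 36.3 sin 291° = -33.89, north 36.3 cos 291° = 13.01
Leg 2 (161°, 46.5 nmi): east 46.5 sin 161° = 15.14, north 46.5 cos 161° = -43.97
Summing: -18.75 nmi east, -30.96 nmi north → (-18.75, -30.96).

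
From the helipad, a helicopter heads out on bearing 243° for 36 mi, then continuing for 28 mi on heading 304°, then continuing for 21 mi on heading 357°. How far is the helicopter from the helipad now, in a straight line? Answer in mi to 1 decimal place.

59.9 mi

Leg 1 (243°, 36 mi): east 36 sin 243° = -32.08, north 36 cos 243° = -16.34
Leg 2 (304°, 28 mi): east 28 sin 304° = -23.21, north 28 cos 304° = 15.66
Leg 3 (357°, 21 mi): east 21 sin 357° = -1.10, north 21 cos 357° = 20.97
Net: -56.39 east, 20.28 north. Distance = √((-56.39)² + (20.28)²) = 59.926 mi.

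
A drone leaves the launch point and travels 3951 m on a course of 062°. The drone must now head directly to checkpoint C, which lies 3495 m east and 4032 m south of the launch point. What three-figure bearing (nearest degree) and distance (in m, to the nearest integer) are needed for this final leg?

Leg 1 (062°, 3951 m): east 3951 sin 62° = 3488.53, north 3951 cos 62° = 1854.88
Current position: (3488.53, 1854.88). Target: (3495, -4032). Remaining: Δeast = 6.47, Δnorth = -5886.88.
Bearing = atan2(6.47, -5886.88) mod 360° = 179.94°; distance = √((6.47)² + (-5886.88)²) = 5886.886 m.

180°, 5887 m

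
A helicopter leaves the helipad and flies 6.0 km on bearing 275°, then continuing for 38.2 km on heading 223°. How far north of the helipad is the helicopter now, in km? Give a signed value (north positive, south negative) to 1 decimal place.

Leg 1 (275°, 6.0 km): east 6.0 sin 275° = -5.98, north 6.0 cos 275° = 0.52
Leg 2 (223°, 38.2 km): east 38.2 sin 223° = -26.05, north 38.2 cos 223° = -27.94
Net north component: -27.41 km.

-27.4 km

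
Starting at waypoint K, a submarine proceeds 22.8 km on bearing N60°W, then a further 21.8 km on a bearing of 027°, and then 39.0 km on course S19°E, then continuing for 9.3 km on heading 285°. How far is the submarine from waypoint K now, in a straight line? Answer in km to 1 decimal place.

7.1 km

Leg 1 (N60°W, 22.8 km): east 22.8 sin 300° = -19.75, north 22.8 cos 300° = 11.40
Leg 2 (027°, 21.8 km): east 21.8 sin 27° = 9.90, north 21.8 cos 27° = 19.42
Leg 3 (S19°E, 39.0 km): east 39.0 sin 161° = 12.70, north 39.0 cos 161° = -36.88
Leg 4 (285°, 9.3 km): east 9.3 sin 285° = -8.98, north 9.3 cos 285° = 2.41
Net: -6.13 east, -3.64 north. Distance = √((-6.13)² + (-3.64)²) = 7.135 km.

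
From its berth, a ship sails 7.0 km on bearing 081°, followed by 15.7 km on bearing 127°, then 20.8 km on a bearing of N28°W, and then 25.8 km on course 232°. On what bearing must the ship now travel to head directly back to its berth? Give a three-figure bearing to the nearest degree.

061°

Leg 1 (081°, 7.0 km): east 7.0 sin 81° = 6.91, north 7.0 cos 81° = 1.10
Leg 2 (127°, 15.7 km): east 15.7 sin 127° = 12.54, north 15.7 cos 127° = -9.45
Leg 3 (N28°W, 20.8 km): east 20.8 sin 332° = -9.77, north 20.8 cos 332° = 18.37
Leg 4 (232°, 25.8 km): east 25.8 sin 232° = -20.33, north 25.8 cos 232° = -15.88
Net displacement: -10.64 east, -5.87 north. Direction back to start is (10.64, 5.87): bearing = atan2(10.64, 5.87) mod 360° = 61.11° ≈ 061°.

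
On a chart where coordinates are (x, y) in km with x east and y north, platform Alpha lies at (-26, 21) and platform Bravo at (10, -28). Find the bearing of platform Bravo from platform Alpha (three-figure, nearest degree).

Δeast = 10 − -26 = 36.00; Δnorth = -28 − 21 = -49.00.
Bearing = atan2(Δeast, Δnorth) mod 360° = 143.70° ≈ 144°.

144°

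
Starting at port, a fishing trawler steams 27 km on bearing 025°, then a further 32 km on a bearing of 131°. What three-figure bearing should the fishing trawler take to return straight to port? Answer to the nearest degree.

Leg 1 (025°, 27 km): east 27 sin 25° = 11.41, north 27 cos 25° = 24.47
Leg 2 (131°, 32 km): east 32 sin 131° = 24.15, north 32 cos 131° = -20.99
Net displacement: 35.56 east, 3.48 north. Direction back to start is (-35.56, -3.48): bearing = atan2(-35.56, -3.48) mod 360° = 264.42° ≈ 264°.

264°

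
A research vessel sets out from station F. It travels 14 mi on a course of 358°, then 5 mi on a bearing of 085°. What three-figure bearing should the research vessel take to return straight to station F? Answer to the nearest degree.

197°

Leg 1 (358°, 14 mi): east 14 sin 358° = -0.49, north 14 cos 358° = 13.99
Leg 2 (085°, 5 mi): east 5 sin 85° = 4.98, north 5 cos 85° = 0.44
Net displacement: 4.49 east, 14.43 north. Direction back to start is (-4.49, -14.43): bearing = atan2(-4.49, -14.43) mod 360° = 197.30° ≈ 197°.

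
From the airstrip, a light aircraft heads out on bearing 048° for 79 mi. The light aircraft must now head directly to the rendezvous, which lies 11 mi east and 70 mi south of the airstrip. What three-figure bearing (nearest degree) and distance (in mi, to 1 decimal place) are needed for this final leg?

Leg 1 (048°, 79 mi): east 79 sin 48° = 58.71, north 79 cos 48° = 52.86
Current position: (58.71, 52.86). Target: (11, -70). Remaining: Δeast = -47.71, Δnorth = -122.86.
Bearing = atan2(-47.71, -122.86) mod 360° = 201.22°; distance = √((-47.71)² + (-122.86)²) = 131.799 mi.

201°, 131.8 mi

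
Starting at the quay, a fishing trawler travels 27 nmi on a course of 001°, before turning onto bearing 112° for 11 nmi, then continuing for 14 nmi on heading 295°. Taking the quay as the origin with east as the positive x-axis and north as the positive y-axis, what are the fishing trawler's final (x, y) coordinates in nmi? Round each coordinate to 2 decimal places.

(-2.02, 28.79)

Leg 1 (001°, 27 nmi): east 27 sin 1° = 0.47, north 27 cos 1° = 27.00
Leg 2 (112°, 11 nmi): east 11 sin 112° = 10.20, north 11 cos 112° = -4.12
Leg 3 (295°, 14 nmi): east 14 sin 295° = -12.69, north 14 cos 295° = 5.92
Summing: -2.02 nmi east, 28.79 nmi north → (-2.02, 28.79).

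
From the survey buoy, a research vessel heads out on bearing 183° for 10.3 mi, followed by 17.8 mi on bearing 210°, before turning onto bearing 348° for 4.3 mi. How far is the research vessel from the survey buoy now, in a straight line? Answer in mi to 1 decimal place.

Leg 1 (183°, 10.3 mi): east 10.3 sin 183° = -0.54, north 10.3 cos 183° = -10.29
Leg 2 (210°, 17.8 mi): east 17.8 sin 210° = -8.90, north 17.8 cos 210° = -15.42
Leg 3 (348°, 4.3 mi): east 4.3 sin 348° = -0.89, north 4.3 cos 348° = 4.21
Net: -10.33 east, -21.50 north. Distance = √((-10.33)² + (-21.50)²) = 23.850 mi.

23.8 mi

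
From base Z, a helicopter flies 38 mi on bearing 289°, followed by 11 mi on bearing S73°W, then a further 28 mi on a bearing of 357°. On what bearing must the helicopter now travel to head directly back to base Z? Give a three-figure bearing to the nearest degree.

128°

Leg 1 (289°, 38 mi): east 38 sin 289° = -35.93, north 38 cos 289° = 12.37
Leg 2 (S73°W, 11 mi): east 11 sin 253° = -10.52, north 11 cos 253° = -3.22
Leg 3 (357°, 28 mi): east 28 sin 357° = -1.47, north 28 cos 357° = 27.96
Net displacement: -47.91 east, 37.12 north. Direction back to start is (47.91, -37.12): bearing = atan2(47.91, -37.12) mod 360° = 127.76° ≈ 128°.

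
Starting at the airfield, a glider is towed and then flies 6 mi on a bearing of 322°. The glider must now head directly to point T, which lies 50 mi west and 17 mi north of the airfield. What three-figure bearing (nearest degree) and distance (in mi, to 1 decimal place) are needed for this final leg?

Leg 1 (322°, 6 mi): east 6 sin 322° = -3.69, north 6 cos 322° = 4.73
Current position: (-3.69, 4.73). Target: (-50, 17). Remaining: Δeast = -46.31, Δnorth = 12.27.
Bearing = atan2(-46.31, 12.27) mod 360° = 284.84°; distance = √((-46.31)² + (12.27)²) = 47.905 mi.

285°, 47.9 mi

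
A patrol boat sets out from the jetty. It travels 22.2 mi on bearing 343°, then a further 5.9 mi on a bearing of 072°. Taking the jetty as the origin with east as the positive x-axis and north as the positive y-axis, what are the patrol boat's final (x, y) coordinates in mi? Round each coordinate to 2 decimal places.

Leg 1 (343°, 22.2 mi): east 22.2 sin 343° = -6.49, north 22.2 cos 343° = 21.23
Leg 2 (072°, 5.9 mi): east 5.9 sin 72° = 5.61, north 5.9 cos 72° = 1.82
Summing: -0.88 mi east, 23.05 mi north → (-0.88, 23.05).

(-0.88, 23.05)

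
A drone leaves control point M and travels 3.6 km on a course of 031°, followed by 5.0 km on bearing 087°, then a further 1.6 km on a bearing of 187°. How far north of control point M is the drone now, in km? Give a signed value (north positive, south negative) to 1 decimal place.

Leg 1 (031°, 3.6 km): east 3.6 sin 31° = 1.85, north 3.6 cos 31° = 3.09
Leg 2 (087°, 5.0 km): east 5.0 sin 87° = 4.99, north 5.0 cos 87° = 0.26
Leg 3 (187°, 1.6 km): east 1.6 sin 187° = -0.19, north 1.6 cos 187° = -1.59
Net north component: 1.76 km.

1.8 km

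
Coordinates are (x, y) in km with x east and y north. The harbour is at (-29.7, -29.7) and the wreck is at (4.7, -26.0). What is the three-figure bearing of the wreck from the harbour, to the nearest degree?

084°

Δeast = 4.7 − -29.7 = 34.40; Δnorth = -26.0 − -29.7 = 3.70.
Bearing = atan2(Δeast, Δnorth) mod 360° = 83.86° ≈ 084°.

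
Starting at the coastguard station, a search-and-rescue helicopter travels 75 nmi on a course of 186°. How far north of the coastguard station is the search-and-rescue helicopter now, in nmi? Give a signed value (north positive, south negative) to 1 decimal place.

Leg 1 (186°, 75 nmi): east 75 sin 186° = -7.84, north 75 cos 186° = -74.59
Net north component: -74.59 nmi.

-74.6 nmi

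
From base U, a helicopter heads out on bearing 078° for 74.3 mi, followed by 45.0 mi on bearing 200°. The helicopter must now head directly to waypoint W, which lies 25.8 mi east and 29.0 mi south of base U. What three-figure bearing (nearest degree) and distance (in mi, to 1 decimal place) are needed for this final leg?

266°, 31.6 mi

Leg 1 (078°, 74.3 mi): east 74.3 sin 78° = 72.68, north 74.3 cos 78° = 15.45
Leg 2 (200°, 45.0 mi): east 45.0 sin 200° = -15.39, north 45.0 cos 200° = -42.29
Current position: (57.29, -26.84). Target: (25.8, -29.0). Remaining: Δeast = -31.49, Δnorth = -2.16.
Bearing = atan2(-31.49, -2.16) mod 360° = 266.07°; distance = √((-31.49)² + (-2.16)²) = 31.560 mi.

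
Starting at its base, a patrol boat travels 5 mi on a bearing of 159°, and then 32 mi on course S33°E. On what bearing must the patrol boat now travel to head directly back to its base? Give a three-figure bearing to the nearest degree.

Leg 1 (159°, 5 mi): east 5 sin 159° = 1.79, north 5 cos 159° = -4.67
Leg 2 (S33°E, 32 mi): east 32 sin 147° = 17.43, north 32 cos 147° = -26.84
Net displacement: 19.22 east, -31.51 north. Direction back to start is (-19.22, 31.51): bearing = atan2(-19.22, 31.51) mod 360° = 328.61° ≈ 329°.

329°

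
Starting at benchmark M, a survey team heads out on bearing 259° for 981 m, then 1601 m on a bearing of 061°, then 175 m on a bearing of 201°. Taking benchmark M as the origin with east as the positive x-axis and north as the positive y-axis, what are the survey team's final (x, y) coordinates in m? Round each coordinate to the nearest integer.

(375, 426)

Leg 1 (259°, 981 m): east 981 sin 259° = -962.98, north 981 cos 259° = -187.18
Leg 2 (061°, 1601 m): east 1601 sin 61° = 1400.27, north 1601 cos 61° = 776.18
Leg 3 (201°, 175 m): east 175 sin 201° = -62.71, north 175 cos 201° = -163.38
Summing: 374.58 m east, 425.62 m north → (375, 426).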